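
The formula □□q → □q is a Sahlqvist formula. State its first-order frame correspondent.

This is the C4 axiom.
Its frame correspondent is density — ∀x ∀y (Rxy → ∃z (Rxz ∧ Rzy)).

density: ∀x ∀y (Rxy → ∃z (Rxz ∧ Rzy))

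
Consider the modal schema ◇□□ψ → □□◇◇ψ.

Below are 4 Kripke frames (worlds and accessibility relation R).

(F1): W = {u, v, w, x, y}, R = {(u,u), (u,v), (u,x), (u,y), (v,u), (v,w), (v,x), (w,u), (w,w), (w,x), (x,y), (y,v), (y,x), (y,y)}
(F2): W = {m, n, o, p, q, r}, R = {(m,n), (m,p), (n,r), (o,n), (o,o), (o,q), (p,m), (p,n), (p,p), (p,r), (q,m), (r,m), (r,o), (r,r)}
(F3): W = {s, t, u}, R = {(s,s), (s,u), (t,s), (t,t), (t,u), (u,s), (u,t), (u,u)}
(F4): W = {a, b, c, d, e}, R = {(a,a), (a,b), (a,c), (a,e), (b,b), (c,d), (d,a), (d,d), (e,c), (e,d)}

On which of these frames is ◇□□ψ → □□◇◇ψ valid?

The schema corresponds to a generalized confluence (Geach) condition: ∀x ∀y ∀z ((xRy ∧ xR²z) → ∃w (yR²w ∧ zR²w)).
(F1): satisfies the condition.
(F2): fails — oRn, oR²q but no w with nR²w and qR²w.
(F3): satisfies the condition.
(F4): fails — aRb, aR²c but no w with bR²w and cR²w.
Valid on: (F1), (F3).

(F1), (F3)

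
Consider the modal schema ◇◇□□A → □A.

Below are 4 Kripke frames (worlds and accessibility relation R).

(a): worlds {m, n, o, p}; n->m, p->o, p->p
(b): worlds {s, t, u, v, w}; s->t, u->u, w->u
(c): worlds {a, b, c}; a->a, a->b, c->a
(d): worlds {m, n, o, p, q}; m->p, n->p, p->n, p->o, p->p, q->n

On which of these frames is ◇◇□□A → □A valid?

(b)

The schema corresponds to a generalized confluence (Geach) condition: ∀x ∀y ∀z ((xR²y ∧ xRz) → ∃w (yR²w ∧ z = w)).
(a): fails — pR²o, pRo but no w with oR²w and o=w.
(b): holds.
(c): fails — aR²b, aRa but no w with bR²w and a=w.
(d): fails — mR²o, mRp but no w with oR²w and p=w.
Valid on: (b).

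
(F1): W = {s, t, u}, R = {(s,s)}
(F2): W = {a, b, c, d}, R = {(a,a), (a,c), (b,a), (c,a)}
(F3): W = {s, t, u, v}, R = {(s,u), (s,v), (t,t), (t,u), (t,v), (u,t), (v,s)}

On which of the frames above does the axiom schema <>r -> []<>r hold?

(F1)

Frame correspondent (Sahlqvist): forall x forall y forall z (Rxy & Rxz -> Ryz) — i.e. the Euclidean property.
(F1): satisfies the condition.
(F2): fails — Rac and Rac but not Rcc.
(F3): fails — Rsv and Rsv but not Rvv.
Valid on: (F1).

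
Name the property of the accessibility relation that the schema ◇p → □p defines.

Suppose ◇p→□p is valid. Take Rxy, Rxz and set V(p)={y}. Then ◇p at x, so □p at x, so p at z, i.e. z=y.

partial functionality: ∀x ∀y ∀z (Rxy ∧ Rxz → y = z)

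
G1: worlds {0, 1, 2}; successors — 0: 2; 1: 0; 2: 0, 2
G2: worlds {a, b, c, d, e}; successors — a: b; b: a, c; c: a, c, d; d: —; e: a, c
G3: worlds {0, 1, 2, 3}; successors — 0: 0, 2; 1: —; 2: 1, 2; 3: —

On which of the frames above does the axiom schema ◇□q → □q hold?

none

Frame correspondent (Sahlqvist): ∀x ∀y ∀z (Rxy ∧ Rxz → Ryz) — i.e. the Euclidean property.
G1: fails — R10 and R10 but not R00.
G2: fails — Rab and Rab but not Rbb.
G3: fails — R02 and R00 but not R20.
Valid on no frame.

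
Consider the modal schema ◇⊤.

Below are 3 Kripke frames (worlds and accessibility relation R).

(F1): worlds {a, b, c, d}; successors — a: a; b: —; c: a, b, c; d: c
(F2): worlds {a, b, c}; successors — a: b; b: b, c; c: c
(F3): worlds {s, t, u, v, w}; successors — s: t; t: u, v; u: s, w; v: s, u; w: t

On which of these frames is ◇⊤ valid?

The schema corresponds to seriality: ∀x ∃y Rxy.
(F1): fails — world b has no successor.
(F2): ✓.
(F3): ✓.

(F2), (F3)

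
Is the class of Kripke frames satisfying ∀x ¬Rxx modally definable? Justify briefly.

Any modally definable frame class is closed under surjective bounded morphisms.
The 4-cycle (worlds w0,w1,w2,w3 with w0→w1→w2→w3→w0) is irreflexive, and the map sending every world to a single reflexive point • is a surjective bounded morphism (forth: every edge maps to (•,•); back: every world has a successor). So any modal formula valid on the 4-cycle is also valid on the reflexive point, which is not irreflexive.
Hence irreflexivity is not modally definable.

Not definable by any modal formula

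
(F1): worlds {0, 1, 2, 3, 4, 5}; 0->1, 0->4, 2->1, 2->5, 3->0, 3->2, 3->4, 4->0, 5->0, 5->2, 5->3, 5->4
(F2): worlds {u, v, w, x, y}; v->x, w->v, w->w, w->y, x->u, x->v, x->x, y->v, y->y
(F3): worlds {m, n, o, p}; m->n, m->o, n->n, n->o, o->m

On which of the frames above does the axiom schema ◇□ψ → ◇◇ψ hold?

The schema corresponds to a generalized confluence (Geach) condition: ∀x ∀y (xRy → ∃w (yRw ∧ xR²w)).
(F1): fails — 0R1 but no w with 1Rw and 0R²w.
(F2): fails — xRu but no t with uRt and xR²t.
(F3): satisfies the condition.

(F3)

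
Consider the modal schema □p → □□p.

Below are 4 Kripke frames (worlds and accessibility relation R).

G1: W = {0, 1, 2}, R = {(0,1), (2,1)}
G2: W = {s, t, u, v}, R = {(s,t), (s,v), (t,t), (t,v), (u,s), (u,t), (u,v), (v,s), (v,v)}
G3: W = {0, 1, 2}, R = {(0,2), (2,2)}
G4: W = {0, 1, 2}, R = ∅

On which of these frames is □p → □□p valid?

G1, G3, G4

Frame correspondent (Sahlqvist): ∀x ∀y ∀z (Rxy ∧ Ryz → Rxz) — i.e. transitivity.
G1: ✓.
G2: fails — Rtv and Rvs but not Rts.
G3: ✓.
G4: ✓.
Valid on: G1, G3, G4.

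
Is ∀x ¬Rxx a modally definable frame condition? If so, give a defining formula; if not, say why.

Modal frame validity is preserved under surjective bounded morphisms.
The 5-cycle (worlds a,b,c,d,e with a→b→c→d→e→a) is irreflexive, and the map sending every world to a single reflexive point • is a surjective bounded morphism (forth: every edge maps to (•,•); back: every world has a successor). So any modal formula valid on the 5-cycle is also valid on the reflexive point, which is not irreflexive.
Hence irreflexivity is not modally definable.

Not definable by any modal formula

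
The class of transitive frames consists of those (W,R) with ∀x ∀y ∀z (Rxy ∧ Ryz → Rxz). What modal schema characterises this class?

This is transitivity; the standard corresponding axiom is 4: □p → □□p.

□p → □□p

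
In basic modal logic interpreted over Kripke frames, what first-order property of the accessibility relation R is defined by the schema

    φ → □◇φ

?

Suppose φ→□◇φ is valid. Take Rxy and set V(φ)={x}. Then φ at x, so □◇φ at x, so ◇φ at y, so some z with Ryz has φ; z=x, i.e. Ryx.

symmetry: ∀x ∀y (Rxy → Ryx)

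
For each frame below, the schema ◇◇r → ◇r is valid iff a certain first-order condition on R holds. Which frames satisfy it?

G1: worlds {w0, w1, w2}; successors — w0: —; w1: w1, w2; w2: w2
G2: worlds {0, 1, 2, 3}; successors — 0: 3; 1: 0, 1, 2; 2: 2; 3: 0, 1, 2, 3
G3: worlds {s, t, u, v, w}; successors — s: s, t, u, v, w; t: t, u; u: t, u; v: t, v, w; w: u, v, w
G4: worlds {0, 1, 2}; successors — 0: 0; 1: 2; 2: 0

Frame correspondent (Sahlqvist): ∀x ∀y ∀z (Rxy ∧ Ryz → Rxz) — i.e. transitivity.
G1: ✓.
G2: fails — R10 and R03 but not R13.
G3: fails — Rwu and Rut but not Rwt.
G4: fails — R12 and R20 but not R10.

G1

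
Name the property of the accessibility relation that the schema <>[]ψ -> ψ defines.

Replacing ψ by ¬ψ and contraposing gives the equivalent schema ψ → □◇ψ.
Suppose ψ→□◇ψ is valid. Take Rxy and set V(ψ)={x}. Then ψ at x, so □◇ψ at x, so ◇ψ at y, so some z with Ryz has ψ; z=x, i.e. Ryx.

symmetry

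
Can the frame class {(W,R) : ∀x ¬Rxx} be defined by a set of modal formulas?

Any modally definable frame class is closed under surjective bounded morphisms.
The 4-cycle (worlds 0,1,2,3 with 0→1→2→3→0) is irreflexive, and the map sending every world to a single reflexive point • is a surjective bounded morphism (forth: every edge maps to (•,•); back: every world has a successor). So any modal formula valid on the 4-cycle is also valid on the reflexive point, which is not irreflexive.
So the class is not modally definable.

No — not modally definable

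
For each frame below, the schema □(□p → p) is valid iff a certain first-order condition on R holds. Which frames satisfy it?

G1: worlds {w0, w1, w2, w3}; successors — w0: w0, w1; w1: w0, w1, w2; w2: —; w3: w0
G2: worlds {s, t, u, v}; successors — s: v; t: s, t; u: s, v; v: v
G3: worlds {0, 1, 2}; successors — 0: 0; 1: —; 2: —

G3

This is the axiom for shift-reflexivity; its first-order frame correspondent is ∀x ∀y (Rxy → Ryy).
G1: fails — Rw1w2 but not Rw2w2.
G2: fails — Rus but not Rss.
G3: holds.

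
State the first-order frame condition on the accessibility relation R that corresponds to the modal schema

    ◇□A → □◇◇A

∀x ∀y ∀z ((xRy ∧ xRz) → ∃w (yRw ∧ zR²w))

This is a Sahlqvist (Geach-type) schema ◇^1□^1A → □^1◇^2A.
First-order correspondent: ∀x ∀y ∀z ((xRy ∧ xRz) → ∃w (yRw ∧ zR²w)).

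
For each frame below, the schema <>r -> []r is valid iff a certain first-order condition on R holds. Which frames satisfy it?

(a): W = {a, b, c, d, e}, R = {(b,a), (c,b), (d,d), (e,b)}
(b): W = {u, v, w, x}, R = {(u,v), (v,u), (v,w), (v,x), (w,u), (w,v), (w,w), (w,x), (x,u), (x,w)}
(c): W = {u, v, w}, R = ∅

(a), (c)

Frame correspondent (Sahlqvist): forall x forall y forall z (Rxy & Rxz -> y = z) — i.e. partial functionality.
(a): satisfies the condition.
(b): fails — v sees both u and w.
(c): satisfies the condition.
Valid on: (a), (c).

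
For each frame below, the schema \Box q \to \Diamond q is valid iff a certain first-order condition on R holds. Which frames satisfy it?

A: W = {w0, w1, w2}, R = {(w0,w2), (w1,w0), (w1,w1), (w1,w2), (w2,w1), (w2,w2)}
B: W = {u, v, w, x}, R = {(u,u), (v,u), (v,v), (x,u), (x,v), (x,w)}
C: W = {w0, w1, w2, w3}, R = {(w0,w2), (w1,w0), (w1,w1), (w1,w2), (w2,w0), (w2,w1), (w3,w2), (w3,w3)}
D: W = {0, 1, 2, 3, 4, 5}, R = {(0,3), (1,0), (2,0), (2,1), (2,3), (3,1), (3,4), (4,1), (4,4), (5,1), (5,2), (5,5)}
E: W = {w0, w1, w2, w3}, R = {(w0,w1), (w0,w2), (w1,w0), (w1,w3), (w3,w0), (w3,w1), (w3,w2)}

A, C, D

This is the axiom for seriality; its first-order frame correspondent is \forall x \exists y Rxy.
A: ✓.
B: fails — world w has no successor.
C: ✓.
D: ✓.
E: fails — world w2 has no successor.
Valid on: A, C, D.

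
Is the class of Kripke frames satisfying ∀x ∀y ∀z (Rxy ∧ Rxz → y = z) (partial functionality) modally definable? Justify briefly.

Yes, by ◇p → □p

This is a Sahlqvist condition; the CD axiom ◇p → □p defines it.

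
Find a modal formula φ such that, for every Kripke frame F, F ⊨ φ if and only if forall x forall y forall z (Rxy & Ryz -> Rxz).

□ψ → □□ψ

This is transitivity; the standard corresponding axiom is 4: □ψ → □□ψ.
Suppose □ψ→□□ψ is valid. Take Rxy, Ryz and set V(ψ)={w : Rxw}. Then □ψ at x, so □□ψ at x, so □ψ at y, so ψ at z, i.e. Rxz.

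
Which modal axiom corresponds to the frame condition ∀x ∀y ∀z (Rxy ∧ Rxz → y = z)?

◇p → □p

A defining formula is ◇p → □p (the CD axiom).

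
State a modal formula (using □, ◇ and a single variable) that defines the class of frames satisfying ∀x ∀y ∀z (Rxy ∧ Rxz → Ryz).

The condition is the Euclidean property. The 5 schema ◇p → □◇p defines it.
Suppose ◇p→□◇p is valid. Take Rxy, Rxz and set V(p)={y}. Then ◇p at x, so □◇p at x, so ◇p at z, so some w with Rzw has p; w=y, i.e. Rzy. By symmetry of the argument, Ryz.

◇p → □◇p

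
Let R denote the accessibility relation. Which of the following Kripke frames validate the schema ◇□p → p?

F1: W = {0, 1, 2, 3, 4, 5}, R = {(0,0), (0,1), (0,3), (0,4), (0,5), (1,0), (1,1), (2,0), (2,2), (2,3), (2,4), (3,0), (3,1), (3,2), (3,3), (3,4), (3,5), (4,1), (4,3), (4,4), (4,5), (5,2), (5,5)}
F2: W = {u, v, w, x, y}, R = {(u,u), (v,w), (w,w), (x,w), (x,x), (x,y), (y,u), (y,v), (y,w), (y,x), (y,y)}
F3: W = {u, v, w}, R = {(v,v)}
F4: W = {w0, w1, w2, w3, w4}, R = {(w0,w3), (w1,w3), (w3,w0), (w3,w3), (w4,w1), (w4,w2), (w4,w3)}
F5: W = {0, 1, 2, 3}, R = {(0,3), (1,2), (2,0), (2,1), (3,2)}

Frame correspondent (Sahlqvist): ∀x ∀y (Rxy → Ryx) — i.e. symmetry.
F1: fails — R20 but not R02.
F2: fails — Rxw but not Rwx.
F3: holds.
F4: fails — Rw1w3 but not Rw3w1.
F5: fails — R32 but not R23.
Valid on: F3.

F3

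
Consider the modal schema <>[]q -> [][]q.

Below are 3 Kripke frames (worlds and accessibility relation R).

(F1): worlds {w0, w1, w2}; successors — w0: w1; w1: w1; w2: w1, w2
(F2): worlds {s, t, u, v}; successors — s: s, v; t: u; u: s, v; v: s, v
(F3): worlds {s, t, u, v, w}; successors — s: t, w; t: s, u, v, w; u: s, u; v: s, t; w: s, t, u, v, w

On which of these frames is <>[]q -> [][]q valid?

(F2)

This is the axiom for a generalized confluence (Geach) condition; its first-order frame correspondent is forall x forall y forall z ((xRy & x R^2 z) -> exists w (yRw & z = w)).
(F1): fails — w2Rw1, w2R²w2 but no w with w1Rw and w2=w.
(F2): condition met.
(F3): fails — sRt, sR²t but no w* with tRw* and t=w*.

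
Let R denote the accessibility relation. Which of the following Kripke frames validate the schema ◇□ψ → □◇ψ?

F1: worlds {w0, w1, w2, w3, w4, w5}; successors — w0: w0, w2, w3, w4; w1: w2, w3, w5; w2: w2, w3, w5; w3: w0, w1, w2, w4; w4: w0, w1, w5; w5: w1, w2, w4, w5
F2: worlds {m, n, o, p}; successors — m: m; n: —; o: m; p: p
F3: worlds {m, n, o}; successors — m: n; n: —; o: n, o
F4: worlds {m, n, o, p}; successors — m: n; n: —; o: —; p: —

F1, F2

The schema corresponds to convergence: ∀x ∀y ∀z (Rxy ∧ Rxz → ∃w (Ryw ∧ Rzw)).
F1: ✓.
F2: ✓.
F3: fails — Rmn and Rmn but n and n have no common successor.
F4: fails — Rmn and Rmn but n and n have no common successor.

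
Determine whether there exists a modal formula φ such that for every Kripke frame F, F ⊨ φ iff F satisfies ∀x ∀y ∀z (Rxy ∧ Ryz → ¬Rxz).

Not modally definable

Modal frame validity is preserved under surjective bounded morphisms.
The 7-cycle (worlds 0,1,2,3,4,5,6 with 0→1→2→3→4→5→6→0) is intransitive. Mapping every world to a single reflexive point • is a surjective bounded morphism; the reflexive point is not intransitive (R••∧R•• but R••).
So no modal formula (or set of formulas) defines exactly the intransitive frames.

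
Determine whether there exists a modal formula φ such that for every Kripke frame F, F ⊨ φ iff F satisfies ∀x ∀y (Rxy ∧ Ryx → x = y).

Not modally definable

Any modally definable frame class is closed under surjective bounded morphisms.
The 6-cycle (worlds 0,1,2,3,4,5 with 0→1→2→3→4→5→0) is antisymmetric. Sending even-indexed worlds to s and odd-indexed worlds to t is a surjective bounded morphism onto the two-world frame with s↔t, which is not antisymmetric.
So the class is not modally definable.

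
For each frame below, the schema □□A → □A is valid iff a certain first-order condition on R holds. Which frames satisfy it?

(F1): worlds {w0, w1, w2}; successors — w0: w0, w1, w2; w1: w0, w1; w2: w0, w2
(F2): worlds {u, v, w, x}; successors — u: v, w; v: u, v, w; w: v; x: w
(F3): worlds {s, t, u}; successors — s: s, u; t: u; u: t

Frame correspondent (Sahlqvist): ∀x ∀y (Rxy → ∃z (Rxz ∧ Rzy)) — i.e. density.
(F1): holds.
(F2): fails — Rxw but no z with Rxz and Rzw.
(F3): fails — Rut but no z with Ruz and Rzt.
Valid on: (F1).

(F1)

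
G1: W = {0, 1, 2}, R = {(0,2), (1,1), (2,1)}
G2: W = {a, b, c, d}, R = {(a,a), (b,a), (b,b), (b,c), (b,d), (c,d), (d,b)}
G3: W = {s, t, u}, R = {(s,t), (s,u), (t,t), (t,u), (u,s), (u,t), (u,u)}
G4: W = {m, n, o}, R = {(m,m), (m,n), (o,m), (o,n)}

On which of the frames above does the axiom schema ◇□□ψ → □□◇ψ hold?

The schema corresponds to a generalized confluence (Geach) condition: ∀x ∀y ∀z ((xRy ∧ xR²z) → ∃w (yR²w ∧ zRw)).
G1: condition met.
G2: fails — bRa, bR²c but no w with aR²w and cRw.
G3: condition met.
G4: fails — mRm, mR²n but no w with mR²w and nRw.
Valid on: G1, G3.

G1, G3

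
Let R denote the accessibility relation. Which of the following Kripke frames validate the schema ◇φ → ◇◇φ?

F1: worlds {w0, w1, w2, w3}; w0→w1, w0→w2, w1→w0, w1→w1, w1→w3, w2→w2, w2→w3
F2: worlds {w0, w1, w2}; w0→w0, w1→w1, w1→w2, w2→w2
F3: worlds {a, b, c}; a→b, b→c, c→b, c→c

F1, F2

Frame correspondent (Sahlqvist): ∀x ∀y (xRy → ∃w (y = w ∧ xR²w)) — i.e. a generalized confluence (Geach) condition.
F1: satisfies the condition.
F2: satisfies the condition.
F3: fails — aRb but no w with b=w and aR²w.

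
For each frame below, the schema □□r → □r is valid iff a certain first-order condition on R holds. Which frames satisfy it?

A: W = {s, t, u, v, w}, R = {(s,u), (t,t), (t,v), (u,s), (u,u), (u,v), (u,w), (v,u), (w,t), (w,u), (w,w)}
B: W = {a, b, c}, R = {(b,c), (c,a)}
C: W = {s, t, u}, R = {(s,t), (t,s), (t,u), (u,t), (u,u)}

A

The schema corresponds to density: ∀x ∀y (Rxy → ∃z (Rxz ∧ Rzy)).
A: condition met.
B: fails — Rca but no z with Rcz and Rza.
C: fails — Rts but no z with Rtz and Rzs.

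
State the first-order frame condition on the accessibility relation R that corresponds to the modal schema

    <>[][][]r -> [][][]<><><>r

forall x forall y forall z ((xRy & x R^3 z) -> exists w (y R^3 w & z R^3 w))

This is a Sahlqvist (Geach-type) schema ◇^1□^3r → □^3◇^3r.
Minimal-valuation argument: fix x; take any y with xR^1y and any z with xR^3z. Set V(r) to the set of worlds R-reachable from y in exactly 3 steps. Then □^3r holds at y, so the antecedent holds at x; validity forces ◇^3r at z, giving a w with zR^3w and yR^3w.
First-order correspondent: forall x forall y forall z ((xRy & x R^3 z) -> exists w (y R^3 w & z R^3 w)).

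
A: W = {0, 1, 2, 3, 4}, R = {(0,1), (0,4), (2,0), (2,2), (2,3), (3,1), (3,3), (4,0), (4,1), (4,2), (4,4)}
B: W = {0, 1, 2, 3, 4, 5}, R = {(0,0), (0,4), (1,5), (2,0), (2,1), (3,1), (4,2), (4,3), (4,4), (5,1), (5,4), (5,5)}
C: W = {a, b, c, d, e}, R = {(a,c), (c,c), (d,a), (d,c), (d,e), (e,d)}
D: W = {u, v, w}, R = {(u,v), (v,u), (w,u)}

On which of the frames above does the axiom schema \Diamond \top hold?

Frame correspondent (Sahlqvist): \forall x \exists y Rxy — i.e. seriality.
A: fails — world 1 has no successor.
B: condition met.
C: fails — world b has no successor.
D: condition met.
Valid on: B, D.

B, D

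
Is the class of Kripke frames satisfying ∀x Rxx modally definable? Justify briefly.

Yes — defined by □r → r

Yes: it is reflexivity, defined by the T schema □r → r.
Suppose □r→r is valid. At any x set V(r)={w : Rxw}. Then □r holds at x, so r holds at x, i.e. Rxx.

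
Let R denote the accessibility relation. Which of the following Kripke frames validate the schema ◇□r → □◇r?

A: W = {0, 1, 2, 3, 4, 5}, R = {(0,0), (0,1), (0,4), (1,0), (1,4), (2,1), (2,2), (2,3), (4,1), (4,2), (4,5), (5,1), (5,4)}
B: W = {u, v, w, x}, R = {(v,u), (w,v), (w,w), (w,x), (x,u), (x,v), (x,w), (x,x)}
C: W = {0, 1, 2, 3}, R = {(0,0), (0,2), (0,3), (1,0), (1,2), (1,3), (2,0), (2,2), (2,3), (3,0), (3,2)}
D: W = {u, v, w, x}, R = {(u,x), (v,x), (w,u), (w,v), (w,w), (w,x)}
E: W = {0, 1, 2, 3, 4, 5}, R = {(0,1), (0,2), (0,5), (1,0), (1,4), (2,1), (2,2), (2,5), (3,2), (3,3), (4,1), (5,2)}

The schema corresponds to convergence: ∀x ∀y ∀z (Rxy ∧ Rxz → ∃w (Ryw ∧ Rzw)).
A: fails — R01 and R04 but 1 and 4 have no common successor.
B: fails — Rvu and Rvu but u and u have no common successor.
C: holds.
D: fails — Rux and Rux but x and x have no common successor.
E: fails — R02 and R01 but 2 and 1 have no common successor.

C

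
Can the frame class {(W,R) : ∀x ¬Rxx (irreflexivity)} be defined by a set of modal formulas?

No

If a class were modally definable it would be closed under surjective bounded morphisms (Goldblatt–Thomason).
The 3-cycle (worlds a,b,c with a→b→c→a) is irreflexive, and the map sending every world to a single reflexive point • is a surjective bounded morphism (forth: every edge maps to (•,•); back: every world has a successor). So any modal formula valid on the 3-cycle is also valid on the reflexive point, which is not irreflexive.
So no modal formula (or set of formulas) defines exactly the irreflexive frames.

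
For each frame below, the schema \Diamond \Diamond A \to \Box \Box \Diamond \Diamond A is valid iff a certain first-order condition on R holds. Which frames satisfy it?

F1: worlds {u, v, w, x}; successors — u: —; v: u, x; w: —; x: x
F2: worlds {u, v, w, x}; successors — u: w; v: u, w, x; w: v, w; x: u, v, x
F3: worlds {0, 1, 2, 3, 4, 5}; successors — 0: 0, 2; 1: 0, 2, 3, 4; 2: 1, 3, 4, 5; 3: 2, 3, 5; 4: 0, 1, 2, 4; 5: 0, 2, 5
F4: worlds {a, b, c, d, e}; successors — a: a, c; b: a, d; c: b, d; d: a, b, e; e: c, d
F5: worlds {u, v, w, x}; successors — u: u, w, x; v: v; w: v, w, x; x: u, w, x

The schema corresponds to a generalized confluence (Geach) condition: \forall x \forall y \forall z ((x R^2 y \wedge x R^2 z) \to \exists w (y = w \wedge z R^2 w)).
F1: satisfies the condition.
F2: fails — vR²u, vR²u but no t with u=t and uR²t.
F3: satisfies the condition.
F4: fails — aR²b, aR²d but no w with b=w and dR²w.
F5: fails — uR²u, uR²v but no t with u=t and vR²t.
Valid on: F1, F3.

F1, F3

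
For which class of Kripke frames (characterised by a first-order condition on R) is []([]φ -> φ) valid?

shift-reflexivity: forall x forall y (Rxy -> Ryy)

Suppose □(□φ→φ) is valid. Take Rxy and set V(φ)={w : Ryw}. Then at y, □φ holds; since □(□φ→φ) at x, □φ→φ at y, so φ at y, i.e. Ryy.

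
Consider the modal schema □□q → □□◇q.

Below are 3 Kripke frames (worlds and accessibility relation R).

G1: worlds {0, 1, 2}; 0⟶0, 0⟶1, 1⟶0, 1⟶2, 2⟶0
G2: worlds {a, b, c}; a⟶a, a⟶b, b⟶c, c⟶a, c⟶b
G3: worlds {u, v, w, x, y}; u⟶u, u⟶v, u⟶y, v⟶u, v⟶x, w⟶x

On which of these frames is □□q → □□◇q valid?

G1

Frame correspondent (Sahlqvist): ∀x ∀z (xR²z → ∃w (xR²w ∧ zRw)) — i.e. a generalized confluence (Geach) condition.
G1: holds.
G2: fails — bR²b but no w with bR²w and bRw.
G3: fails — uR²x but no t with uR²t and xRt.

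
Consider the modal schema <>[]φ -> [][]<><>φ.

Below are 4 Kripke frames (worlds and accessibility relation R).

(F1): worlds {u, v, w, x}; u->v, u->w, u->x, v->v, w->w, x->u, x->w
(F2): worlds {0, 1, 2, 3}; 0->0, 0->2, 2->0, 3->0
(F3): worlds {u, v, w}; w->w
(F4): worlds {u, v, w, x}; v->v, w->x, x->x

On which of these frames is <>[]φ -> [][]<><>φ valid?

The schema corresponds to a generalized confluence (Geach) condition: forall x forall y forall z ((xRy & x R^2 z) -> exists w (yRw & z R^2 w)).
(F1): fails — uRv, uR²w but no t with vRt and wR²t.
(F2): condition met.
(F3): condition met.
(F4): condition met.

(F2), (F3), (F4)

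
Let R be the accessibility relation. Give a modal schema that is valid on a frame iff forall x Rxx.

□r → r

This is reflexivity; the standard corresponding axiom is T: □r → r.
Suppose □r→r is valid. At any x set V(r)={w : Rxw}. Then □r holds at x, so r holds at x, i.e. Rxx.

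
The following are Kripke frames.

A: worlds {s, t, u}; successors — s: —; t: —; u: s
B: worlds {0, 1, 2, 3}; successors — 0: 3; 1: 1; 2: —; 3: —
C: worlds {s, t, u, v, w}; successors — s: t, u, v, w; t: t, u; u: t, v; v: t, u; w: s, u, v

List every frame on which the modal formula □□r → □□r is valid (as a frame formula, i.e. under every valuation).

Frame correspondent (Sahlqvist): ∀x ∀z (xR²z → ∃w (xR²w ∧ z = w)) — i.e. a generalized confluence (Geach) condition.
A: satisfies the condition.
B: satisfies the condition.
C: satisfies the condition.
Valid on: A, B, C.

A, B, C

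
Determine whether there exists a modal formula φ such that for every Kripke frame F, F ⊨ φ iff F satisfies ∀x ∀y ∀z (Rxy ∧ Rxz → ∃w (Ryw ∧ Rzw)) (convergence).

Definable; ◇□r → □◇r defines it

The condition is convergence. A defining modal formula is ◇□r → □◇r.
Suppose ◇□r→□◇r is valid. Take Rxy, Rxz and set V(r)={w : Ryw}. Then □r at y so ◇□r at x, so □◇r at x, so ◇r at z, giving w with Rzw and Ryw.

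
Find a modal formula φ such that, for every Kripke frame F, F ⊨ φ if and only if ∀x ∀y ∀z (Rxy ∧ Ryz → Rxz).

□ψ → □□ψ

A defining formula is □ψ → □□ψ (the 4 axiom).
Suppose □ψ→□□ψ is valid. Take Rxy, Ryz and set V(ψ)={w : Rxw}. Then □ψ at x, so □□ψ at x, so □ψ at y, so ψ at z, i.e. Rxz.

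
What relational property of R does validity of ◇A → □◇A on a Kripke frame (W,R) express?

Suppose ◇A→□◇A is valid. Take Rxy, Rxz and set V(A)={y}. Then ◇A at x, so □◇A at x, so ◇A at z, so some w with Rzw has A; w=y, i.e. Rzy. By symmetry of the argument, Ryz.
Conversely, on a frame with the Euclidean property the schema holds at every world under every valuation.
So the correspondent is the Euclidean property.

the Euclidean property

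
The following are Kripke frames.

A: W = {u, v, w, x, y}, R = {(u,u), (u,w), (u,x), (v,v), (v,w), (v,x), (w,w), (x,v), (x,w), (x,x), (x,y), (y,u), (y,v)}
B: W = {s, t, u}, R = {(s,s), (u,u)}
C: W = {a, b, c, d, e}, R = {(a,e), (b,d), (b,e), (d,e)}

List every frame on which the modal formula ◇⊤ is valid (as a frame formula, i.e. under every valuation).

A

This is the axiom for seriality; its first-order frame correspondent is ∀x ∃y Rxy.
A: condition met.
B: fails — world t has no successor.
C: fails — world c has no successor.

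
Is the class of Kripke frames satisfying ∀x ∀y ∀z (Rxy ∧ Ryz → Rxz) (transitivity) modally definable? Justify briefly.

This is a Sahlqvist condition; the 4 axiom □q → □□q defines it.
Suppose □q→□□q is valid. Take Rxy, Ryz and set V(q)={w : Rxw}. Then □q at x, so □□q at x, so □q at y, so q at z, i.e. Rxz.

Yes — defined by □q → □□q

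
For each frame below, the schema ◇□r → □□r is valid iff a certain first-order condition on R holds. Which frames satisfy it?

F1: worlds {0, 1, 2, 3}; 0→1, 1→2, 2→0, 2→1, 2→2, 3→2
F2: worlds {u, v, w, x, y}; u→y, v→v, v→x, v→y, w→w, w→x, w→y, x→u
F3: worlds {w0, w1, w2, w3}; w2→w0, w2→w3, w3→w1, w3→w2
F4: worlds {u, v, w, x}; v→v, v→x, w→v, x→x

The schema corresponds to a generalized confluence (Geach) condition: ∀x ∀y ∀z ((xRy ∧ xR²z) → ∃w (yRw ∧ z = w)).
F1: fails — 2R0, 2R²0 but no w with 0Rw and 0=w.
F2: fails — vRv, vR²u but no t with vRt and u=t.
F3: fails — w2Rw0, w2R²w1 but no w with w0Rw and w1=w.
F4: fails — vRx, vR²v but no t with xRt and v=t.
Valid on no frame.

none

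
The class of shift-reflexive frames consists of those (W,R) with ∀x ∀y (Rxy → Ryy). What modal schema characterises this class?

□(□p → p)

The condition is shift-reflexivity. The T□ schema □(□p → p) defines it.
Suppose □(□p→p) is valid. Take Rxy and set V(p)={w : Ryw}. Then at y, □p holds; since □(□p→p) at x, □p→p at y, so p at y, i.e. Ryy.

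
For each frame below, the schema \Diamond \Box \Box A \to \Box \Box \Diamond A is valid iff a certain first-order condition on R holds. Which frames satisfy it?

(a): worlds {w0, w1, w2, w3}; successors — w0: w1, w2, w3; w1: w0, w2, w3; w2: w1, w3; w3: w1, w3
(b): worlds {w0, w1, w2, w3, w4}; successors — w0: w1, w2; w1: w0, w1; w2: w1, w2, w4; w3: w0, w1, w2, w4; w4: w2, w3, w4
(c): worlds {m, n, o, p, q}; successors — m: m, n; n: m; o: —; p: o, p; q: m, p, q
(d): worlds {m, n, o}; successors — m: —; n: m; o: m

(a), (b), (d)

Frame correspondent (Sahlqvist): \forall x \forall y \forall z ((xRy \wedge x R^2 z) \to \exists w (y R^2 w \wedge zRw)) — i.e. a generalized confluence (Geach) condition.
(a): holds.
(b): holds.
(c): fails — pRo, pR²o but no w with oR²w and oRw.
(d): holds.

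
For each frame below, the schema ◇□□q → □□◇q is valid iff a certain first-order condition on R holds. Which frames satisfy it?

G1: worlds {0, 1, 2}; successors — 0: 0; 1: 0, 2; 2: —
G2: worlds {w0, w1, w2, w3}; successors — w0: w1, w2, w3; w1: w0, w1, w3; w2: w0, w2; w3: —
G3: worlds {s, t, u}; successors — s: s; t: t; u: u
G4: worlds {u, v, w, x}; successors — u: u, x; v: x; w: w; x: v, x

G3, G4

The schema corresponds to a generalized confluence (Geach) condition: ∀x ∀y ∀z ((xRy ∧ xR²z) → ∃w (yR²w ∧ zRw)).
G1: fails — 1R2, 1R²0 but no w with 2R²w and 0Rw.
G2: fails — w0Rw1, w0R²w3 but no w with w1R²w and w3Rw.
G3: condition met.
G4: condition met.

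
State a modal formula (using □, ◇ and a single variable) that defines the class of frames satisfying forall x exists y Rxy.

A defining formula is □p → ◇p (the D axiom).
Suppose □p→◇p is valid. At any x set V(p)=W. Then □p at x, so ◇p at x, so x has a successor.

□p → ◇p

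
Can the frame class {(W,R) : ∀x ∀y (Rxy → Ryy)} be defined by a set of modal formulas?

Definable; □(□q → q) defines it

Yes: it is shift-reflexivity, defined by the T□ schema □(□q → q).
Suppose □(□q→q) is valid. Take Rxy and set V(q)={w : Ryw}. Then at y, □q holds; since □(□q→q) at x, □q→q at y, so q at y, i.e. Ryy.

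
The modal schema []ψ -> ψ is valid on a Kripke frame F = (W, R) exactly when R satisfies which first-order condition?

Reflexivity

Suppose □ψ→ψ is valid. At any x set V(ψ)={w : Rxw}. Then □ψ holds at x, so ψ holds at x, i.e. Rxx.
Conversely, any frame satisfying forall x Rxx validates the schema.
So the correspondent is reflexivity.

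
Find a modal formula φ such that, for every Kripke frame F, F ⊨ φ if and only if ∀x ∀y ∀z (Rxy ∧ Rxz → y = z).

A defining formula is ◇ψ → □ψ (the CD axiom).
Suppose ◇ψ→□ψ is valid. Take Rxy, Rxz and set V(ψ)={y}. Then ◇ψ at x, so □ψ at x, so ψ at z, i.e. z=y.

◇ψ → □ψ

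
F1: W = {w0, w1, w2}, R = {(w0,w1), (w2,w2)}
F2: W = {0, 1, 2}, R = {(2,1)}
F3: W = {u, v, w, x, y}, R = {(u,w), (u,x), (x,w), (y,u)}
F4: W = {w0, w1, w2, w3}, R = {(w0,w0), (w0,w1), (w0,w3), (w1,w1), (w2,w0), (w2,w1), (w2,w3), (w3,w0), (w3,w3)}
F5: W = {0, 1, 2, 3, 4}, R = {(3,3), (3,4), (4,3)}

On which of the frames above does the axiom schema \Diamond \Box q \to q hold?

F5

This is the axiom for symmetry; its first-order frame correspondent is \forall x \forall y (Rxy \to Ryx).
F1: fails — Rw0w1 but not Rw1w0.
F2: fails — R21 but not R12.
F3: fails — Rxw but not Rwx.
F4: fails — Rw0w1 but not Rw1w0.
F5: ✓.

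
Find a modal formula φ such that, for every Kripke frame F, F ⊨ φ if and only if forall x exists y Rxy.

□ψ → ◇ψ

A defining formula is □ψ → ◇ψ (the D axiom).
Suppose □ψ→◇ψ is valid. At any x set V(ψ)=W. Then □ψ at x, so ◇ψ at x, so x has a successor.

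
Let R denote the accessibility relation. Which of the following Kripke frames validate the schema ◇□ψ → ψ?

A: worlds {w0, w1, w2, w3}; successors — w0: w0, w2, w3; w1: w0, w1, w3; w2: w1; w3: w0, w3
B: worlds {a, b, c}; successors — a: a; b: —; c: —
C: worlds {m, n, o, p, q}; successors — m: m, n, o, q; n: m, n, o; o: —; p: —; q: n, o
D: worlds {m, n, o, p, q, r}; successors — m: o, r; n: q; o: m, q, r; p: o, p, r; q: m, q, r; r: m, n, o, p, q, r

This is the axiom for symmetry; its first-order frame correspondent is ∀x ∀y (Rxy → Ryx).
A: fails — Rw1w0 but not Rw0w1.
B: condition met.
C: fails — Rno but not Ron.
D: fails — Rrn but not Rnr.
Valid on: B.

B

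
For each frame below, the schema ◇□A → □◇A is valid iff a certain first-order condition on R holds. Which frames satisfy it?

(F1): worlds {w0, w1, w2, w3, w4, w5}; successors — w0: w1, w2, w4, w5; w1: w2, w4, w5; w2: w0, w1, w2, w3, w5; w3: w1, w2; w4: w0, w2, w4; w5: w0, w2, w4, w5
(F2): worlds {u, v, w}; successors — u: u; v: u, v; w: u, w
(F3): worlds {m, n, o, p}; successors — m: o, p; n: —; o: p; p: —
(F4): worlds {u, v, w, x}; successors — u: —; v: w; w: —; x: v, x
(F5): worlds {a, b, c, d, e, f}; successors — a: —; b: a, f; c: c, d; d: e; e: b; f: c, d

The schema corresponds to convergence: ∀x ∀y ∀z (Rxy ∧ Rxz → ∃w (Ryw ∧ Rzw)).
(F1): condition met.
(F2): condition met.
(F3): fails — Rmo and Rmp but o and p have no common successor.
(F4): fails — Rvw and Rvw but w and w have no common successor.
(F5): fails — Rbf and Rba but f and a have no common successor.
Valid on: (F1), (F2).

(F1), (F2)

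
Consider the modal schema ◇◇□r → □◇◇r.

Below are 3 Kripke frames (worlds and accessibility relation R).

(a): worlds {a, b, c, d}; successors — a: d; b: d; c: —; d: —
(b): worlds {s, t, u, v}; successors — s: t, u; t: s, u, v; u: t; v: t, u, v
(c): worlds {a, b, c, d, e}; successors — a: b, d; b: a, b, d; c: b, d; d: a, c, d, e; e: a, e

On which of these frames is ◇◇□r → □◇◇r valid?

This is the axiom for a generalized confluence (Geach) condition; its first-order frame correspondent is ∀x ∀y ∀z ((xR²y ∧ xRz) → ∃w (yRw ∧ zR²w)).
(a): ✓.
(b): fails — sR²u, sRu but no w with uRw and uR²w.
(c): ✓.

(a), (c)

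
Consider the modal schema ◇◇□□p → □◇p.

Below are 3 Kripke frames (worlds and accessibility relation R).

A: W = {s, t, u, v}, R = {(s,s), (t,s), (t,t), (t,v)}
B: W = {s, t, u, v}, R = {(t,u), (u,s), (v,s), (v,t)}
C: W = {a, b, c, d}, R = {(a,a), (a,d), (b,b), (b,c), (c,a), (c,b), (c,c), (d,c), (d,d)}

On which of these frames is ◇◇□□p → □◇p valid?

C

This is the axiom for a generalized confluence (Geach) condition; its first-order frame correspondent is ∀x ∀y ∀z ((xR²y ∧ xRz) → ∃w (yR²w ∧ zRw)).
A: fails — tR²s, tRv but no w with sR²w and vRw.
B: fails — tR²s, tRu but no w with sR²w and uRw.
C: ✓.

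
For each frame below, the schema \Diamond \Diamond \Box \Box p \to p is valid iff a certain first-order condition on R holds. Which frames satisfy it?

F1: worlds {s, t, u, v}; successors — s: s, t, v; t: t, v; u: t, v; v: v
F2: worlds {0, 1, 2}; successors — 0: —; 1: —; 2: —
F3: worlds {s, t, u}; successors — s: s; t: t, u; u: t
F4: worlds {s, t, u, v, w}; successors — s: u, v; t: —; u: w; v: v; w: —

F2, F3

The schema corresponds to a generalized confluence (Geach) condition: \forall x \forall y (x R^2 y \to \exists w (y R^2 w \wedge x = w)).
F1: fails — sR²t but no w with tR²w and s=w.
F2: condition met.
F3: condition met.
F4: fails — sR²v but no w* with vR²w* and s=w*.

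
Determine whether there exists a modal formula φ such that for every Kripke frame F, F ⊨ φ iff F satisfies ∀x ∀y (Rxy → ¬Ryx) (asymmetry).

Not definable by any modal formula

If a class were modally definable it would be closed under surjective bounded morphisms (Goldblatt–Thomason).
The 4-cycle (worlds w0,w1,w2,w3 with w0→w1→w2→w3→w0) is asymmetric. Mapping every world to a single reflexive point • is a surjective bounded morphism, and the reflexive point is not asymmetric (R•• but asymmetry requires ¬R••).
Hence asymmetry is not modally definable.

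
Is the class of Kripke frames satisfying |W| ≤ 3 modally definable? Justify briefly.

Not modally definable

Modal frame validity is preserved under disjoint unions.
Any modal formula valid on each of 4 disjoint one-world frames is valid on their disjoint union (validity is preserved under disjoint unions). Each one-world frame has |W|=1≤3, but the union has |W|=4.
So the class is not modally definable.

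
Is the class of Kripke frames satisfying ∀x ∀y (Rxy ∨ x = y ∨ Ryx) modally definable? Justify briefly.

Modal frame validity is preserved under disjoint unions.
Take 4 disjoint single-world reflexive frames: each is trivially connected, but their disjoint union has 4 worlds with no edge between distinct components, so it is not connected.
Hence connectedness of R is not modally definable.

No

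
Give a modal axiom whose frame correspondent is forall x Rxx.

The condition is reflexivity. The T schema □s → s defines it.
Suppose □s→s is valid. At any x set V(s)={w : Rxw}. Then □s holds at x, so s holds at x, i.e. Rxx.

□s → s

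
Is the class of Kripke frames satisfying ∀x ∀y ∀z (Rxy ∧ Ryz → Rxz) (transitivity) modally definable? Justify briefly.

This is a Sahlqvist condition; the 4 axiom □q → □□q defines it.
Suppose □q→□□q is valid. Take Rxy, Ryz and set V(q)={w : Rxw}. Then □q at x, so □□q at x, so □q at y, so q at z, i.e. Rxz.

Yes, by □q → □□q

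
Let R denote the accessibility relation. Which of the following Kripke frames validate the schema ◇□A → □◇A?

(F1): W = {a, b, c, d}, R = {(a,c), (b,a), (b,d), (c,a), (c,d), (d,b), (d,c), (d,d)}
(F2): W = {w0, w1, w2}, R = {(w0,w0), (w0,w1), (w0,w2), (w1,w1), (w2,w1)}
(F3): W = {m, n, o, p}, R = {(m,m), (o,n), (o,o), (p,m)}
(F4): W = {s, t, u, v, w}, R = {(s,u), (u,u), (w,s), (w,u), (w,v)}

(F1), (F2)

The schema corresponds to convergence: ∀x ∀y ∀z (Rxy ∧ Rxz → ∃w (Ryw ∧ Rzw)).
(F1): holds.
(F2): holds.
(F3): fails — Roo and Ron but o and n have no common successor.
(F4): fails — Rwu and Rwv but u and v have no common successor.
Valid on: (F1), (F2).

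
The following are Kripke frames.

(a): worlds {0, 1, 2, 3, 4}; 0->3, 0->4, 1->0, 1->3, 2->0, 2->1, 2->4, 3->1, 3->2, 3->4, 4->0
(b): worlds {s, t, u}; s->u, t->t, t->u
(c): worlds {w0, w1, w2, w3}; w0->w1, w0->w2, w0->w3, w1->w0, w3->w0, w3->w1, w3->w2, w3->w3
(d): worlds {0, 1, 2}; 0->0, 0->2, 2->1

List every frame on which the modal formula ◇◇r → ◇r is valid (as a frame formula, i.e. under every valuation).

(b)

This is the axiom for transitivity; its first-order frame correspondent is ∀x ∀y ∀z (Rxy ∧ Ryz → Rxz).
(a): fails — R10 and R04 but not R14.
(b): satisfies the condition.
(c): fails — Rw1w0 and Rw0w1 but not Rw1w1.
(d): fails — R02 and R21 but not R01.
Valid on: (b).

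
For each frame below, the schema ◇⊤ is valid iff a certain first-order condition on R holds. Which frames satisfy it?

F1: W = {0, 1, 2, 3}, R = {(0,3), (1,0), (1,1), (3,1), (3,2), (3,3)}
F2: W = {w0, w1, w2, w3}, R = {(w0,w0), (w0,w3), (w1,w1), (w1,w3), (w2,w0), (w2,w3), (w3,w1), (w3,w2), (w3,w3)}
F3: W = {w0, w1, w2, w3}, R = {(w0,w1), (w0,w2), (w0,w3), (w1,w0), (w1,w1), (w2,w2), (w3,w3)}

This is the axiom for seriality; its first-order frame correspondent is ∀x ∃y Rxy.
F1: fails — world 2 has no successor.
F2: holds.
F3: holds.

F2, F3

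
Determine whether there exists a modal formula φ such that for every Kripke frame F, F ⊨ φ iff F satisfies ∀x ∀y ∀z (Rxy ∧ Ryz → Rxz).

Yes: it is transitivity, defined by the 4 schema □r → □□r.
Suppose □r→□□r is valid. Take Rxy, Ryz and set V(r)={w : Rxw}. Then □r at x, so □□r at x, so □r at y, so r at z, i.e. Rxz.

Definable; □r → □□r defines it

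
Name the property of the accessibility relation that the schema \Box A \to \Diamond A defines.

seriality

Suppose □A→◇A is valid. At any x set V(A)=W. Then □A at x, so ◇A at x, so x has a successor.
Conversely, any frame satisfying \forall x \exists y Rxy validates the schema.
So the correspondent is seriality.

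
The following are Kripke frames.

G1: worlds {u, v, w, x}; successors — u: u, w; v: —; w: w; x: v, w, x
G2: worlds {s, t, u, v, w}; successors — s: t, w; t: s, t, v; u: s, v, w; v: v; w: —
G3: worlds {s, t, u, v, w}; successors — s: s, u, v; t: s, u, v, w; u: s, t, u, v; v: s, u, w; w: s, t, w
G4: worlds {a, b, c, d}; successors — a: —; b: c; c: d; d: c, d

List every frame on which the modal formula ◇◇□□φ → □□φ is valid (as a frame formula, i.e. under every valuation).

Frame correspondent (Sahlqvist): ∀x ∀y ∀z ((xR²y ∧ xR²z) → ∃w (yR²w ∧ z = w)) — i.e. a generalized confluence (Geach) condition.
G1: fails — uR²w, uR²u but no t with wR²t and u=t.
G2: fails — sR²v, sR²s but no w* with vR²w* and s=w*.
G3: satisfies the condition.
G4: satisfies the condition.

G3, G4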